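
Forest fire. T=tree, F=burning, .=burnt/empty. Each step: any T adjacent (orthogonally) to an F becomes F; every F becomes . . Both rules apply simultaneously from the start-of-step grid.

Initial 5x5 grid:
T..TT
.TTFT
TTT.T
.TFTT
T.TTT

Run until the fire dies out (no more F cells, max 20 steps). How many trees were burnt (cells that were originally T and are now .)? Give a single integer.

Answer: 15

Derivation:
Step 1: +7 fires, +2 burnt (F count now 7)
Step 2: +6 fires, +7 burnt (F count now 6)
Step 3: +2 fires, +6 burnt (F count now 2)
Step 4: +0 fires, +2 burnt (F count now 0)
Fire out after step 4
Initially T: 17, now '.': 23
Total burnt (originally-T cells now '.'): 15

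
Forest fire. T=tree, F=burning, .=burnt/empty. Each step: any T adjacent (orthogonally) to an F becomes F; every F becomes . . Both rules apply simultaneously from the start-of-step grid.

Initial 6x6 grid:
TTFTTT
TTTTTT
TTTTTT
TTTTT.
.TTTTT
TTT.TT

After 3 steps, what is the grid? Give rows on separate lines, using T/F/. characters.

Step 1: 3 trees catch fire, 1 burn out
  TF.FTT
  TTFTTT
  TTTTTT
  TTTTT.
  .TTTTT
  TTT.TT
Step 2: 5 trees catch fire, 3 burn out
  F...FT
  TF.FTT
  TTFTTT
  TTTTT.
  .TTTTT
  TTT.TT
Step 3: 6 trees catch fire, 5 burn out
  .....F
  F...FT
  TF.FTT
  TTFTT.
  .TTTTT
  TTT.TT

.....F
F...FT
TF.FTT
TTFTT.
.TTTTT
TTT.TT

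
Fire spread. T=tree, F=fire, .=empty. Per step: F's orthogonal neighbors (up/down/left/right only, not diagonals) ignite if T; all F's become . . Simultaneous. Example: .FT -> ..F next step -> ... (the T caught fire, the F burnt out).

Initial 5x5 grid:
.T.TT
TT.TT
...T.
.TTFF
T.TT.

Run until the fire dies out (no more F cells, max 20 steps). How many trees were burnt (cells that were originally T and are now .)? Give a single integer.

Step 1: +3 fires, +2 burnt (F count now 3)
Step 2: +3 fires, +3 burnt (F count now 3)
Step 3: +2 fires, +3 burnt (F count now 2)
Step 4: +1 fires, +2 burnt (F count now 1)
Step 5: +0 fires, +1 burnt (F count now 0)
Fire out after step 5
Initially T: 13, now '.': 21
Total burnt (originally-T cells now '.'): 9

Answer: 9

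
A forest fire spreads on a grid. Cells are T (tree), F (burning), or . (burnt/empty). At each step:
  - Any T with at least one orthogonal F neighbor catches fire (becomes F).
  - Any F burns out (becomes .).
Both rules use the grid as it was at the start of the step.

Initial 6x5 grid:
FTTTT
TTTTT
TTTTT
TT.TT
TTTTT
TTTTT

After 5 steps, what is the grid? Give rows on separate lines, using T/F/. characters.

Step 1: 2 trees catch fire, 1 burn out
  .FTTT
  FTTTT
  TTTTT
  TT.TT
  TTTTT
  TTTTT
Step 2: 3 trees catch fire, 2 burn out
  ..FTT
  .FTTT
  FTTTT
  TT.TT
  TTTTT
  TTTTT
Step 3: 4 trees catch fire, 3 burn out
  ...FT
  ..FTT
  .FTTT
  FT.TT
  TTTTT
  TTTTT
Step 4: 5 trees catch fire, 4 burn out
  ....F
  ...FT
  ..FTT
  .F.TT
  FTTTT
  TTTTT
Step 5: 4 trees catch fire, 5 burn out
  .....
  ....F
  ...FT
  ...TT
  .FTTT
  FTTTT

.....
....F
...FT
...TT
.FTTT
FTTTT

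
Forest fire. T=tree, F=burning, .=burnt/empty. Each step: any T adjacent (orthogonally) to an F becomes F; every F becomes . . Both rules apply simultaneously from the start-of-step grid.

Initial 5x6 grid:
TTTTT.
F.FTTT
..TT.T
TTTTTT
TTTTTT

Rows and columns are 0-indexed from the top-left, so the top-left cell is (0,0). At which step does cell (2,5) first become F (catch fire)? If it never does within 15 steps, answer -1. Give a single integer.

Step 1: cell (2,5)='T' (+4 fires, +2 burnt)
Step 2: cell (2,5)='T' (+5 fires, +4 burnt)
Step 3: cell (2,5)='T' (+5 fires, +5 burnt)
Step 4: cell (2,5)='F' (+5 fires, +5 burnt)
  -> target ignites at step 4
Step 5: cell (2,5)='.' (+3 fires, +5 burnt)
Step 6: cell (2,5)='.' (+1 fires, +3 burnt)
Step 7: cell (2,5)='.' (+0 fires, +1 burnt)
  fire out at step 7

4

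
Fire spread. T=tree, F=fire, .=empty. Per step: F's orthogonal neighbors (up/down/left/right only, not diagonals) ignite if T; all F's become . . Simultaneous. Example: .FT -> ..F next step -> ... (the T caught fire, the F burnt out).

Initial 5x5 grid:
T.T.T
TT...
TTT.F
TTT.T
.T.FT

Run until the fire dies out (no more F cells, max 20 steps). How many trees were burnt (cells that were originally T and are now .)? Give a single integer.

Step 1: +2 fires, +2 burnt (F count now 2)
Step 2: +0 fires, +2 burnt (F count now 0)
Fire out after step 2
Initially T: 14, now '.': 13
Total burnt (originally-T cells now '.'): 2

Answer: 2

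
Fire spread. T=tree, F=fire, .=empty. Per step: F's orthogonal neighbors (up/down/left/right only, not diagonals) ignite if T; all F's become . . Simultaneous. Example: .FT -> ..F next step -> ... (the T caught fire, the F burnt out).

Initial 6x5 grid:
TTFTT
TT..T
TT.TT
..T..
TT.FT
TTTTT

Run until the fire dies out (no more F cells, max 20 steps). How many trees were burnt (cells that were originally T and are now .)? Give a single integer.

Answer: 19

Derivation:
Step 1: +4 fires, +2 burnt (F count now 4)
Step 2: +5 fires, +4 burnt (F count now 5)
Step 3: +4 fires, +5 burnt (F count now 4)
Step 4: +4 fires, +4 burnt (F count now 4)
Step 5: +2 fires, +4 burnt (F count now 2)
Step 6: +0 fires, +2 burnt (F count now 0)
Fire out after step 6
Initially T: 20, now '.': 29
Total burnt (originally-T cells now '.'): 19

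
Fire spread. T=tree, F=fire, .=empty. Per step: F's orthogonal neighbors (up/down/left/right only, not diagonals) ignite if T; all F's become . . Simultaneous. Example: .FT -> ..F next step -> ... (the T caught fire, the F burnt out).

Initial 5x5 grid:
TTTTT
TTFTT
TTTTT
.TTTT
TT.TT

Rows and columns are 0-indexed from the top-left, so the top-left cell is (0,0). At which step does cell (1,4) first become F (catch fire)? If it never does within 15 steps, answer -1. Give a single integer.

Step 1: cell (1,4)='T' (+4 fires, +1 burnt)
Step 2: cell (1,4)='F' (+7 fires, +4 burnt)
  -> target ignites at step 2
Step 3: cell (1,4)='.' (+6 fires, +7 burnt)
Step 4: cell (1,4)='.' (+3 fires, +6 burnt)
Step 5: cell (1,4)='.' (+2 fires, +3 burnt)
Step 6: cell (1,4)='.' (+0 fires, +2 burnt)
  fire out at step 6

2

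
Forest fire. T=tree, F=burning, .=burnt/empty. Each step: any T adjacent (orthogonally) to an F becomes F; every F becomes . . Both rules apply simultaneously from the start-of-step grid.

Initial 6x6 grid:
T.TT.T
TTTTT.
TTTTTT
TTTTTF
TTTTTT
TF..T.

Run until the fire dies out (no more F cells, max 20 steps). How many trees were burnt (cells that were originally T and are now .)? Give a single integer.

Step 1: +5 fires, +2 burnt (F count now 5)
Step 2: +6 fires, +5 burnt (F count now 6)
Step 3: +7 fires, +6 burnt (F count now 7)
Step 4: +4 fires, +7 burnt (F count now 4)
Step 5: +3 fires, +4 burnt (F count now 3)
Step 6: +2 fires, +3 burnt (F count now 2)
Step 7: +0 fires, +2 burnt (F count now 0)
Fire out after step 7
Initially T: 28, now '.': 35
Total burnt (originally-T cells now '.'): 27

Answer: 27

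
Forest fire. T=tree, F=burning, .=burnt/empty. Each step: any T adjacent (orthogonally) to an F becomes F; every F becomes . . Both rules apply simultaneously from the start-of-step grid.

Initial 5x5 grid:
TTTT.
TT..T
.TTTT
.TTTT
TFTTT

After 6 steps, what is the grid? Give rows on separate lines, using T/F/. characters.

Step 1: 3 trees catch fire, 1 burn out
  TTTT.
  TT..T
  .TTTT
  .FTTT
  F.FTT
Step 2: 3 trees catch fire, 3 burn out
  TTTT.
  TT..T
  .FTTT
  ..FTT
  ...FT
Step 3: 4 trees catch fire, 3 burn out
  TTTT.
  TF..T
  ..FTT
  ...FT
  ....F
Step 4: 4 trees catch fire, 4 burn out
  TFTT.
  F...T
  ...FT
  ....F
  .....
Step 5: 3 trees catch fire, 4 burn out
  F.FT.
  ....T
  ....F
  .....
  .....
Step 6: 2 trees catch fire, 3 burn out
  ...F.
  ....F
  .....
  .....
  .....

...F.
....F
.....
.....
.....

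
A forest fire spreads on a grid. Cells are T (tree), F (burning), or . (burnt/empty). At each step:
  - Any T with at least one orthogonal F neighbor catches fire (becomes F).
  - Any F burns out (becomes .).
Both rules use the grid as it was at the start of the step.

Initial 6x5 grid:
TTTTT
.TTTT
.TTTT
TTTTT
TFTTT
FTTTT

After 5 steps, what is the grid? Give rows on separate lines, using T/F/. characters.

Step 1: 4 trees catch fire, 2 burn out
  TTTTT
  .TTTT
  .TTTT
  TFTTT
  F.FTT
  .FTTT
Step 2: 5 trees catch fire, 4 burn out
  TTTTT
  .TTTT
  .FTTT
  F.FTT
  ...FT
  ..FTT
Step 3: 5 trees catch fire, 5 burn out
  TTTTT
  .FTTT
  ..FTT
  ...FT
  ....F
  ...FT
Step 4: 5 trees catch fire, 5 burn out
  TFTTT
  ..FTT
  ...FT
  ....F
  .....
  ....F
Step 5: 4 trees catch fire, 5 burn out
  F.FTT
  ...FT
  ....F
  .....
  .....
  .....

F.FTT
...FT
....F
.....
.....
.....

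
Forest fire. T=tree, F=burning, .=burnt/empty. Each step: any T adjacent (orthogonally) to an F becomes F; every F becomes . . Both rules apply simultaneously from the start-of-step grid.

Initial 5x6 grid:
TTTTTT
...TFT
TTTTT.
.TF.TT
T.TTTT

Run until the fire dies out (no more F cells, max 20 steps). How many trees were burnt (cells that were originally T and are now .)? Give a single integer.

Answer: 20

Derivation:
Step 1: +7 fires, +2 burnt (F count now 7)
Step 2: +6 fires, +7 burnt (F count now 6)
Step 3: +4 fires, +6 burnt (F count now 4)
Step 4: +2 fires, +4 burnt (F count now 2)
Step 5: +1 fires, +2 burnt (F count now 1)
Step 6: +0 fires, +1 burnt (F count now 0)
Fire out after step 6
Initially T: 21, now '.': 29
Total burnt (originally-T cells now '.'): 20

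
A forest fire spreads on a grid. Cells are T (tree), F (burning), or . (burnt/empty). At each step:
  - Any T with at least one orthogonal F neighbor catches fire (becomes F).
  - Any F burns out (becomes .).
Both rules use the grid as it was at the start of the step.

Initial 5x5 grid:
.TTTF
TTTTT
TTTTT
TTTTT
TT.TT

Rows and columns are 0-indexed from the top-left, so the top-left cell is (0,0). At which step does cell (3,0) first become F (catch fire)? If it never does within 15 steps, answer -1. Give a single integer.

Step 1: cell (3,0)='T' (+2 fires, +1 burnt)
Step 2: cell (3,0)='T' (+3 fires, +2 burnt)
Step 3: cell (3,0)='T' (+4 fires, +3 burnt)
Step 4: cell (3,0)='T' (+4 fires, +4 burnt)
Step 5: cell (3,0)='T' (+4 fires, +4 burnt)
Step 6: cell (3,0)='T' (+2 fires, +4 burnt)
Step 7: cell (3,0)='F' (+2 fires, +2 burnt)
  -> target ignites at step 7
Step 8: cell (3,0)='.' (+1 fires, +2 burnt)
Step 9: cell (3,0)='.' (+0 fires, +1 burnt)
  fire out at step 9

7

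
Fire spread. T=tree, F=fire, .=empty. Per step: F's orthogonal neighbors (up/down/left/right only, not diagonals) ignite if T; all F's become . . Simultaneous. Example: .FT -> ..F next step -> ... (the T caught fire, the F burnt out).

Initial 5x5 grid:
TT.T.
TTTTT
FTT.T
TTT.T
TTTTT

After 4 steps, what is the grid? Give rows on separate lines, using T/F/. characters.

Step 1: 3 trees catch fire, 1 burn out
  TT.T.
  FTTTT
  .FT.T
  FTT.T
  TTTTT
Step 2: 5 trees catch fire, 3 burn out
  FT.T.
  .FTTT
  ..F.T
  .FT.T
  FTTTT
Step 3: 4 trees catch fire, 5 burn out
  .F.T.
  ..FTT
  ....T
  ..F.T
  .FTTT
Step 4: 2 trees catch fire, 4 burn out
  ...T.
  ...FT
  ....T
  ....T
  ..FTT

...T.
...FT
....T
....T
..FTT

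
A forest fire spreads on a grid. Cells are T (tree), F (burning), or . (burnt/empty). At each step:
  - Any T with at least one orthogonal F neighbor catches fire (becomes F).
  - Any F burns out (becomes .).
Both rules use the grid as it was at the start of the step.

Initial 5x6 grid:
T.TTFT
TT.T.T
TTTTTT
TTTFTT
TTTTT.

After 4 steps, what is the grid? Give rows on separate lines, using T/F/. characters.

Step 1: 6 trees catch fire, 2 burn out
  T.TF.F
  TT.T.T
  TTTFTT
  TTF.FT
  TTTFT.
Step 2: 9 trees catch fire, 6 burn out
  T.F...
  TT.F.F
  TTF.FT
  TF...F
  TTF.F.
Step 3: 4 trees catch fire, 9 burn out
  T.....
  TT....
  TF...F
  F.....
  TF....
Step 4: 3 trees catch fire, 4 burn out
  T.....
  TF....
  F.....
  ......
  F.....

T.....
TF....
F.....
......
F.....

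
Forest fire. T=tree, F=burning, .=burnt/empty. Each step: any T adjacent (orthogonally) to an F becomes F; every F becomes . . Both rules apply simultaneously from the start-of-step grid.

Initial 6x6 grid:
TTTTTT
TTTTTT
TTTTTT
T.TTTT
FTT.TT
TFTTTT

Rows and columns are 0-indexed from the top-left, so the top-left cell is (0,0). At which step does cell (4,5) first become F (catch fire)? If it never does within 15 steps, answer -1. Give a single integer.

Step 1: cell (4,5)='T' (+4 fires, +2 burnt)
Step 2: cell (4,5)='T' (+3 fires, +4 burnt)
Step 3: cell (4,5)='T' (+4 fires, +3 burnt)
Step 4: cell (4,5)='T' (+6 fires, +4 burnt)
Step 5: cell (4,5)='F' (+5 fires, +6 burnt)
  -> target ignites at step 5
Step 6: cell (4,5)='.' (+4 fires, +5 burnt)
Step 7: cell (4,5)='.' (+3 fires, +4 burnt)
Step 8: cell (4,5)='.' (+2 fires, +3 burnt)
Step 9: cell (4,5)='.' (+1 fires, +2 burnt)
Step 10: cell (4,5)='.' (+0 fires, +1 burnt)
  fire out at step 10

5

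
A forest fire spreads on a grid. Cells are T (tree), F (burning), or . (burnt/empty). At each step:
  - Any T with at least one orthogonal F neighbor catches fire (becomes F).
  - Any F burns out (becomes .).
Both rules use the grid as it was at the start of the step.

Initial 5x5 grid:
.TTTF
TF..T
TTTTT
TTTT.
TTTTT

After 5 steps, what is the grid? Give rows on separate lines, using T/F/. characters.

Step 1: 5 trees catch fire, 2 burn out
  .FTF.
  F...F
  TFTTT
  TTTT.
  TTTTT
Step 2: 5 trees catch fire, 5 burn out
  ..F..
  .....
  F.FTF
  TFTT.
  TTTTT
Step 3: 4 trees catch fire, 5 burn out
  .....
  .....
  ...F.
  F.FT.
  TFTTT
Step 4: 3 trees catch fire, 4 burn out
  .....
  .....
  .....
  ...F.
  F.FTT
Step 5: 1 trees catch fire, 3 burn out
  .....
  .....
  .....
  .....
  ...FT

.....
.....
.....
.....
...FT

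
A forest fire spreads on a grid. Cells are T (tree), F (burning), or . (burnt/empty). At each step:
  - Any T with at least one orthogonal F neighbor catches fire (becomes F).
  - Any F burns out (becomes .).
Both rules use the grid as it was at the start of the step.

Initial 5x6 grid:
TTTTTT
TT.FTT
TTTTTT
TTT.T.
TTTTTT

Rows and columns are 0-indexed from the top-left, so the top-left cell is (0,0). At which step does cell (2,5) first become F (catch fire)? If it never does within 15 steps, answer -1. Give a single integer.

Step 1: cell (2,5)='T' (+3 fires, +1 burnt)
Step 2: cell (2,5)='T' (+5 fires, +3 burnt)
Step 3: cell (2,5)='F' (+6 fires, +5 burnt)
  -> target ignites at step 3
Step 4: cell (2,5)='.' (+6 fires, +6 burnt)
Step 5: cell (2,5)='.' (+5 fires, +6 burnt)
Step 6: cell (2,5)='.' (+1 fires, +5 burnt)
Step 7: cell (2,5)='.' (+0 fires, +1 burnt)
  fire out at step 7

3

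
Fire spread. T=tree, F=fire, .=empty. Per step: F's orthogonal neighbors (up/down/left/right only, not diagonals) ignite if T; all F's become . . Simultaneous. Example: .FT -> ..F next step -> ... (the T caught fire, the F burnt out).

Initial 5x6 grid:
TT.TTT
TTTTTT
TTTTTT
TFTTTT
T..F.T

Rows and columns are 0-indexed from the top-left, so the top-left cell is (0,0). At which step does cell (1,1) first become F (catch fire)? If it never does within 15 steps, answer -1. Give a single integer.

Step 1: cell (1,1)='T' (+4 fires, +2 burnt)
Step 2: cell (1,1)='F' (+6 fires, +4 burnt)
  -> target ignites at step 2
Step 3: cell (1,1)='.' (+6 fires, +6 burnt)
Step 4: cell (1,1)='.' (+5 fires, +6 burnt)
Step 5: cell (1,1)='.' (+2 fires, +5 burnt)
Step 6: cell (1,1)='.' (+1 fires, +2 burnt)
Step 7: cell (1,1)='.' (+0 fires, +1 burnt)
  fire out at step 7

2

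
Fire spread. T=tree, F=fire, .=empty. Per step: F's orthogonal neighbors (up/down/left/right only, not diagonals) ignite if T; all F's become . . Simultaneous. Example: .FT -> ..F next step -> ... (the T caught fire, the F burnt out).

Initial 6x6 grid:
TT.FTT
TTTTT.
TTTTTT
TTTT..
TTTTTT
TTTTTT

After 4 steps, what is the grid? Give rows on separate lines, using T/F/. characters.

Step 1: 2 trees catch fire, 1 burn out
  TT..FT
  TTTFT.
  TTTTTT
  TTTT..
  TTTTTT
  TTTTTT
Step 2: 4 trees catch fire, 2 burn out
  TT...F
  TTF.F.
  TTTFTT
  TTTT..
  TTTTTT
  TTTTTT
Step 3: 4 trees catch fire, 4 burn out
  TT....
  TF....
  TTF.FT
  TTTF..
  TTTTTT
  TTTTTT
Step 4: 6 trees catch fire, 4 burn out
  TF....
  F.....
  TF...F
  TTF...
  TTTFTT
  TTTTTT

TF....
F.....
TF...F
TTF...
TTTFTT
TTTTTT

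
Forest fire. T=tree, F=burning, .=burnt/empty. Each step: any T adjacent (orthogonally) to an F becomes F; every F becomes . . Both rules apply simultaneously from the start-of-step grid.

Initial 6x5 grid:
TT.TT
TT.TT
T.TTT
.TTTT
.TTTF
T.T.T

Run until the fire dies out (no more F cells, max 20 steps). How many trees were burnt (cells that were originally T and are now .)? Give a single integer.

Step 1: +3 fires, +1 burnt (F count now 3)
Step 2: +3 fires, +3 burnt (F count now 3)
Step 3: +5 fires, +3 burnt (F count now 5)
Step 4: +4 fires, +5 burnt (F count now 4)
Step 5: +1 fires, +4 burnt (F count now 1)
Step 6: +0 fires, +1 burnt (F count now 0)
Fire out after step 6
Initially T: 22, now '.': 24
Total burnt (originally-T cells now '.'): 16

Answer: 16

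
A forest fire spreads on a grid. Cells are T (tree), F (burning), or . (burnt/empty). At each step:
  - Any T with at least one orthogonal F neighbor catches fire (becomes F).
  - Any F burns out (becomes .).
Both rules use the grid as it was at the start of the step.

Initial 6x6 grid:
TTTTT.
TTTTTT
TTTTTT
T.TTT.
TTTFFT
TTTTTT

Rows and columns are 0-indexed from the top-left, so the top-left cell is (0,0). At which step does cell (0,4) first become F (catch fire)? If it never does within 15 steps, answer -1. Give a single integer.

Step 1: cell (0,4)='T' (+6 fires, +2 burnt)
Step 2: cell (0,4)='T' (+6 fires, +6 burnt)
Step 3: cell (0,4)='T' (+6 fires, +6 burnt)
Step 4: cell (0,4)='F' (+7 fires, +6 burnt)
  -> target ignites at step 4
Step 5: cell (0,4)='.' (+3 fires, +7 burnt)
Step 6: cell (0,4)='.' (+2 fires, +3 burnt)
Step 7: cell (0,4)='.' (+1 fires, +2 burnt)
Step 8: cell (0,4)='.' (+0 fires, +1 burnt)
  fire out at step 8

4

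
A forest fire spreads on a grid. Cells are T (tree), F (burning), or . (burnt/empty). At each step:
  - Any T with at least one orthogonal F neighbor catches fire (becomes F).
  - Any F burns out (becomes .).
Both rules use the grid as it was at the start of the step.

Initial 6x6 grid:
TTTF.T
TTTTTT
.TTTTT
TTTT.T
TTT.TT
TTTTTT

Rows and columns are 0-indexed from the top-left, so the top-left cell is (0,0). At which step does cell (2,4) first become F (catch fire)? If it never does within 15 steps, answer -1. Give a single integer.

Step 1: cell (2,4)='T' (+2 fires, +1 burnt)
Step 2: cell (2,4)='T' (+4 fires, +2 burnt)
Step 3: cell (2,4)='F' (+6 fires, +4 burnt)
  -> target ignites at step 3
Step 4: cell (2,4)='.' (+5 fires, +6 burnt)
Step 5: cell (2,4)='.' (+3 fires, +5 burnt)
Step 6: cell (2,4)='.' (+4 fires, +3 burnt)
Step 7: cell (2,4)='.' (+5 fires, +4 burnt)
Step 8: cell (2,4)='.' (+2 fires, +5 burnt)
Step 9: cell (2,4)='.' (+0 fires, +2 burnt)
  fire out at step 9

3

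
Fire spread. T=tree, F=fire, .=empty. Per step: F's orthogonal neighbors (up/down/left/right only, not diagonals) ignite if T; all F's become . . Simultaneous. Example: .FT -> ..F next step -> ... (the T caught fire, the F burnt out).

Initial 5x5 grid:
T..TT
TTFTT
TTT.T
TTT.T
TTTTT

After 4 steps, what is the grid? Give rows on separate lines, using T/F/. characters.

Step 1: 3 trees catch fire, 1 burn out
  T..TT
  TF.FT
  TTF.T
  TTT.T
  TTTTT
Step 2: 5 trees catch fire, 3 burn out
  T..FT
  F...F
  TF..T
  TTF.T
  TTTTT
Step 3: 6 trees catch fire, 5 burn out
  F...F
  .....
  F...F
  TF..T
  TTFTT
Step 4: 4 trees catch fire, 6 burn out
  .....
  .....
  .....
  F...F
  TF.FT

.....
.....
.....
F...F
TF.FT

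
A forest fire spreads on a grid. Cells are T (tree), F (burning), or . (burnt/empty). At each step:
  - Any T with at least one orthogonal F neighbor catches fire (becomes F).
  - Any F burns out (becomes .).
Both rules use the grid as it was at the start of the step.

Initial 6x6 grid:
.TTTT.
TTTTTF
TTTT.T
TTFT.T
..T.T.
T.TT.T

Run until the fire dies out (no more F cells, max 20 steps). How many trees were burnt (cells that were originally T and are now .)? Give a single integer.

Answer: 21

Derivation:
Step 1: +6 fires, +2 burnt (F count now 6)
Step 2: +8 fires, +6 burnt (F count now 8)
Step 3: +5 fires, +8 burnt (F count now 5)
Step 4: +2 fires, +5 burnt (F count now 2)
Step 5: +0 fires, +2 burnt (F count now 0)
Fire out after step 5
Initially T: 24, now '.': 33
Total burnt (originally-T cells now '.'): 21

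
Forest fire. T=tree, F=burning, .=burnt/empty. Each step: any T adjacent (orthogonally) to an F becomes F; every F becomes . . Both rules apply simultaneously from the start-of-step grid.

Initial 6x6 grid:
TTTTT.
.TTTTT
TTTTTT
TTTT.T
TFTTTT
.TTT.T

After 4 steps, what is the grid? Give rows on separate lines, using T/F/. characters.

Step 1: 4 trees catch fire, 1 burn out
  TTTTT.
  .TTTTT
  TTTTTT
  TFTT.T
  F.FTTT
  .FTT.T
Step 2: 5 trees catch fire, 4 burn out
  TTTTT.
  .TTTTT
  TFTTTT
  F.FT.T
  ...FTT
  ..FT.T
Step 3: 6 trees catch fire, 5 burn out
  TTTTT.
  .FTTTT
  F.FTTT
  ...F.T
  ....FT
  ...F.T
Step 4: 4 trees catch fire, 6 burn out
  TFTTT.
  ..FTTT
  ...FTT
  .....T
  .....F
  .....T

TFTTT.
..FTTT
...FTT
.....T
.....F
.....T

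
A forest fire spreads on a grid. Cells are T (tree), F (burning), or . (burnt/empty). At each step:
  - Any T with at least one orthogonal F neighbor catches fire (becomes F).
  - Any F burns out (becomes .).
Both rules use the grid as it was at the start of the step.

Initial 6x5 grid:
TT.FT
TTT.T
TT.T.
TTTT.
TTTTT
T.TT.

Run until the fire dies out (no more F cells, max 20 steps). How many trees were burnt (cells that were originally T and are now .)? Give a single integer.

Answer: 2

Derivation:
Step 1: +1 fires, +1 burnt (F count now 1)
Step 2: +1 fires, +1 burnt (F count now 1)
Step 3: +0 fires, +1 burnt (F count now 0)
Fire out after step 3
Initially T: 22, now '.': 10
Total burnt (originally-T cells now '.'): 2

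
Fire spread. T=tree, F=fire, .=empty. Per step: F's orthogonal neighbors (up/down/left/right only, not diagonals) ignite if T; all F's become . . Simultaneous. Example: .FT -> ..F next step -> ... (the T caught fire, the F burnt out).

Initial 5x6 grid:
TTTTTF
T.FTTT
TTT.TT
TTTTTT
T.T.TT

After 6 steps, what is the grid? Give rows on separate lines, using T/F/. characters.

Step 1: 5 trees catch fire, 2 burn out
  TTFTF.
  T..FTF
  TTF.TT
  TTTTTT
  T.T.TT
Step 2: 6 trees catch fire, 5 burn out
  TF.F..
  T...F.
  TF..TF
  TTFTTT
  T.T.TT
Step 3: 7 trees catch fire, 6 burn out
  F.....
  T.....
  F...F.
  TF.FTF
  T.F.TT
Step 4: 4 trees catch fire, 7 burn out
  ......
  F.....
  ......
  F...F.
  T...TF
Step 5: 2 trees catch fire, 4 burn out
  ......
  ......
  ......
  ......
  F...F.
Step 6: 0 trees catch fire, 2 burn out
  ......
  ......
  ......
  ......
  ......

......
......
......
......
......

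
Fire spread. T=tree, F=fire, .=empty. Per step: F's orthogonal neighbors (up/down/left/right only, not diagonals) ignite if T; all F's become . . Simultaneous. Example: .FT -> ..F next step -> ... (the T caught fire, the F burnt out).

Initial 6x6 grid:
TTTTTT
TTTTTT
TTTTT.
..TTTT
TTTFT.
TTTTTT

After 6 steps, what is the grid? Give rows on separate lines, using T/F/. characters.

Step 1: 4 trees catch fire, 1 burn out
  TTTTTT
  TTTTTT
  TTTTT.
  ..TFTT
  TTF.F.
  TTTFTT
Step 2: 6 trees catch fire, 4 burn out
  TTTTTT
  TTTTTT
  TTTFT.
  ..F.FT
  TF....
  TTF.FT
Step 3: 7 trees catch fire, 6 burn out
  TTTTTT
  TTTFTT
  TTF.F.
  .....F
  F.....
  TF...F
Step 4: 5 trees catch fire, 7 burn out
  TTTFTT
  TTF.FT
  TF....
  ......
  ......
  F.....
Step 5: 5 trees catch fire, 5 burn out
  TTF.FT
  TF...F
  F.....
  ......
  ......
  ......
Step 6: 3 trees catch fire, 5 burn out
  TF...F
  F.....
  ......
  ......
  ......
  ......

TF...F
F.....
......
......
......
......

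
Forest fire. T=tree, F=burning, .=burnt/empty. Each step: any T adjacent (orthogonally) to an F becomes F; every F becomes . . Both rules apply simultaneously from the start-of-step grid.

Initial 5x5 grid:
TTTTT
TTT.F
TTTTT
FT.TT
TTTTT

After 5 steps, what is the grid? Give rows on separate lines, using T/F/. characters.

Step 1: 5 trees catch fire, 2 burn out
  TTTTF
  TTT..
  FTTTF
  .F.TT
  FTTTT
Step 2: 6 trees catch fire, 5 burn out
  TTTF.
  FTT..
  .FTF.
  ...TF
  .FTTT
Step 3: 7 trees catch fire, 6 burn out
  FTF..
  .FT..
  ..F..
  ...F.
  ..FTF
Step 4: 3 trees catch fire, 7 burn out
  .F...
  ..F..
  .....
  .....
  ...F.
Step 5: 0 trees catch fire, 3 burn out
  .....
  .....
  .....
  .....
  .....

.....
.....
.....
.....
.....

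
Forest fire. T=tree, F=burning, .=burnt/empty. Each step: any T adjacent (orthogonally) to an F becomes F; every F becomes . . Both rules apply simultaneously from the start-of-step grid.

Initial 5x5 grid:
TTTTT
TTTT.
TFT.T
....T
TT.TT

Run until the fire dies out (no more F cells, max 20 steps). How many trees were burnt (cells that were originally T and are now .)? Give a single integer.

Step 1: +3 fires, +1 burnt (F count now 3)
Step 2: +3 fires, +3 burnt (F count now 3)
Step 3: +3 fires, +3 burnt (F count now 3)
Step 4: +1 fires, +3 burnt (F count now 1)
Step 5: +1 fires, +1 burnt (F count now 1)
Step 6: +0 fires, +1 burnt (F count now 0)
Fire out after step 6
Initially T: 17, now '.': 19
Total burnt (originally-T cells now '.'): 11

Answer: 11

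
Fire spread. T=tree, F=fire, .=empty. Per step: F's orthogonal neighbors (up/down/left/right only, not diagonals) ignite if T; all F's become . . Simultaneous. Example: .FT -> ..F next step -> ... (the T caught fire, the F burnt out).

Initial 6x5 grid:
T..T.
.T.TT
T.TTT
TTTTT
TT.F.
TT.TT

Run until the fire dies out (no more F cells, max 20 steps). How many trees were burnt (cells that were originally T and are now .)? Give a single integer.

Step 1: +2 fires, +1 burnt (F count now 2)
Step 2: +4 fires, +2 burnt (F count now 4)
Step 3: +4 fires, +4 burnt (F count now 4)
Step 4: +4 fires, +4 burnt (F count now 4)
Step 5: +3 fires, +4 burnt (F count now 3)
Step 6: +1 fires, +3 burnt (F count now 1)
Step 7: +0 fires, +1 burnt (F count now 0)
Fire out after step 7
Initially T: 20, now '.': 28
Total burnt (originally-T cells now '.'): 18

Answer: 18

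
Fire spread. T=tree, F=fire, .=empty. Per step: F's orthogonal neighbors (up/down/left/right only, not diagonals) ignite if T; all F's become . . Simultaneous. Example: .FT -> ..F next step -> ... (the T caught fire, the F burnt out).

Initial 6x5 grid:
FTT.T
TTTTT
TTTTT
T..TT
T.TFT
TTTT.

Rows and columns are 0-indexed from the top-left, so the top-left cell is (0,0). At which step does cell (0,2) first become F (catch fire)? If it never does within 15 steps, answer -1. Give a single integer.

Step 1: cell (0,2)='T' (+6 fires, +2 burnt)
Step 2: cell (0,2)='F' (+6 fires, +6 burnt)
  -> target ignites at step 2
Step 3: cell (0,2)='.' (+7 fires, +6 burnt)
Step 4: cell (0,2)='.' (+3 fires, +7 burnt)
Step 5: cell (0,2)='.' (+1 fires, +3 burnt)
Step 6: cell (0,2)='.' (+0 fires, +1 burnt)
  fire out at step 6

2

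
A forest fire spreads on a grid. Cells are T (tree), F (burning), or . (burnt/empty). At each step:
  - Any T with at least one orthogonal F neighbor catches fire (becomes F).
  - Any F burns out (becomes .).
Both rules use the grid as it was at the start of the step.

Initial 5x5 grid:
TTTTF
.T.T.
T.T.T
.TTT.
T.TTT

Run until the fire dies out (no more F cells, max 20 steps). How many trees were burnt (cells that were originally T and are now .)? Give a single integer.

Answer: 6

Derivation:
Step 1: +1 fires, +1 burnt (F count now 1)
Step 2: +2 fires, +1 burnt (F count now 2)
Step 3: +1 fires, +2 burnt (F count now 1)
Step 4: +2 fires, +1 burnt (F count now 2)
Step 5: +0 fires, +2 burnt (F count now 0)
Fire out after step 5
Initially T: 16, now '.': 15
Total burnt (originally-T cells now '.'): 6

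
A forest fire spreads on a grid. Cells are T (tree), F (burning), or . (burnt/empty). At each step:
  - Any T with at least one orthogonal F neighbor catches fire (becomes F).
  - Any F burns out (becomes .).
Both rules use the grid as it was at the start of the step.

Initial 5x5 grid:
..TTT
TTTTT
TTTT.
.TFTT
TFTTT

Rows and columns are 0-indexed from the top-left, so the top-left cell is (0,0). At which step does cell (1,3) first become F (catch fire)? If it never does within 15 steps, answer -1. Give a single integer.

Step 1: cell (1,3)='T' (+5 fires, +2 burnt)
Step 2: cell (1,3)='T' (+5 fires, +5 burnt)
Step 3: cell (1,3)='F' (+5 fires, +5 burnt)
  -> target ignites at step 3
Step 4: cell (1,3)='.' (+3 fires, +5 burnt)
Step 5: cell (1,3)='.' (+1 fires, +3 burnt)
Step 6: cell (1,3)='.' (+0 fires, +1 burnt)
  fire out at step 6

3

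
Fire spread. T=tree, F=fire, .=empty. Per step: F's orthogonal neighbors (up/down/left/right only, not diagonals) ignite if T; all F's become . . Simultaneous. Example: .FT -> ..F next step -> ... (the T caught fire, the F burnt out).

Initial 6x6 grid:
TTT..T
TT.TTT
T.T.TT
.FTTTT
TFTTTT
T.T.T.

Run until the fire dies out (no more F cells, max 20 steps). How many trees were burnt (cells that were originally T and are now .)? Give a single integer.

Answer: 19

Derivation:
Step 1: +3 fires, +2 burnt (F count now 3)
Step 2: +5 fires, +3 burnt (F count now 5)
Step 3: +2 fires, +5 burnt (F count now 2)
Step 4: +4 fires, +2 burnt (F count now 4)
Step 5: +2 fires, +4 burnt (F count now 2)
Step 6: +2 fires, +2 burnt (F count now 2)
Step 7: +1 fires, +2 burnt (F count now 1)
Step 8: +0 fires, +1 burnt (F count now 0)
Fire out after step 8
Initially T: 25, now '.': 30
Total burnt (originally-T cells now '.'): 19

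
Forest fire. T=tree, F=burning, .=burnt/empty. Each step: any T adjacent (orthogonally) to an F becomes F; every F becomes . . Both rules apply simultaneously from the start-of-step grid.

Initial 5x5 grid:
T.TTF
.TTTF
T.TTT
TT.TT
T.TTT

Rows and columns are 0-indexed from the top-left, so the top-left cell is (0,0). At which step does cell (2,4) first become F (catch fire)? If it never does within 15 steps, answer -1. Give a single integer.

Step 1: cell (2,4)='F' (+3 fires, +2 burnt)
  -> target ignites at step 1
Step 2: cell (2,4)='.' (+4 fires, +3 burnt)
Step 3: cell (2,4)='.' (+4 fires, +4 burnt)
Step 4: cell (2,4)='.' (+1 fires, +4 burnt)
Step 5: cell (2,4)='.' (+1 fires, +1 burnt)
Step 6: cell (2,4)='.' (+0 fires, +1 burnt)
  fire out at step 6

1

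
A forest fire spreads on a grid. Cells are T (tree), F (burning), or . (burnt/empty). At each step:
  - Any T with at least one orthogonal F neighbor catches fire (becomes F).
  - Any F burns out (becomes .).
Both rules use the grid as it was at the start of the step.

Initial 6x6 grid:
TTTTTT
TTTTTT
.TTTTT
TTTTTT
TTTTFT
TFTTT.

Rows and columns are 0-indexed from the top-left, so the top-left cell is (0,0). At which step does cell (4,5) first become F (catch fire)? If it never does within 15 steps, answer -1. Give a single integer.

Step 1: cell (4,5)='F' (+7 fires, +2 burnt)
  -> target ignites at step 1
Step 2: cell (4,5)='.' (+7 fires, +7 burnt)
Step 3: cell (4,5)='.' (+6 fires, +7 burnt)
Step 4: cell (4,5)='.' (+5 fires, +6 burnt)
Step 5: cell (4,5)='.' (+5 fires, +5 burnt)
Step 6: cell (4,5)='.' (+2 fires, +5 burnt)
Step 7: cell (4,5)='.' (+0 fires, +2 burnt)
  fire out at step 7

1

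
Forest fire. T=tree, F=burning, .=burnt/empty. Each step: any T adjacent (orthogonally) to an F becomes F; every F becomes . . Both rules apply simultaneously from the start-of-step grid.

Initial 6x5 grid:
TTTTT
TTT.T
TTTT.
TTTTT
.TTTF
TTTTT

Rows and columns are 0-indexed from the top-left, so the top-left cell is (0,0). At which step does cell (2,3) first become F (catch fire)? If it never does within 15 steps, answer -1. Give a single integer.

Step 1: cell (2,3)='T' (+3 fires, +1 burnt)
Step 2: cell (2,3)='T' (+3 fires, +3 burnt)
Step 3: cell (2,3)='F' (+4 fires, +3 burnt)
  -> target ignites at step 3
Step 4: cell (2,3)='.' (+3 fires, +4 burnt)
Step 5: cell (2,3)='.' (+4 fires, +3 burnt)
Step 6: cell (2,3)='.' (+3 fires, +4 burnt)
Step 7: cell (2,3)='.' (+3 fires, +3 burnt)
Step 8: cell (2,3)='.' (+2 fires, +3 burnt)
Step 9: cell (2,3)='.' (+1 fires, +2 burnt)
Step 10: cell (2,3)='.' (+0 fires, +1 burnt)
  fire out at step 10

3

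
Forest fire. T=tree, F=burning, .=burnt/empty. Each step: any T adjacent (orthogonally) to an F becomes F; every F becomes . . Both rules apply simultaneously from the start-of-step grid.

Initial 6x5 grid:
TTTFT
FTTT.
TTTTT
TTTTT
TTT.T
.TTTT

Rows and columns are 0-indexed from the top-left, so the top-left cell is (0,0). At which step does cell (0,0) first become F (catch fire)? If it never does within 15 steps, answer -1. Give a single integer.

Step 1: cell (0,0)='F' (+6 fires, +2 burnt)
  -> target ignites at step 1
Step 2: cell (0,0)='.' (+5 fires, +6 burnt)
Step 3: cell (0,0)='.' (+5 fires, +5 burnt)
Step 4: cell (0,0)='.' (+3 fires, +5 burnt)
Step 5: cell (0,0)='.' (+3 fires, +3 burnt)
Step 6: cell (0,0)='.' (+2 fires, +3 burnt)
Step 7: cell (0,0)='.' (+1 fires, +2 burnt)
Step 8: cell (0,0)='.' (+0 fires, +1 burnt)
  fire out at step 8

1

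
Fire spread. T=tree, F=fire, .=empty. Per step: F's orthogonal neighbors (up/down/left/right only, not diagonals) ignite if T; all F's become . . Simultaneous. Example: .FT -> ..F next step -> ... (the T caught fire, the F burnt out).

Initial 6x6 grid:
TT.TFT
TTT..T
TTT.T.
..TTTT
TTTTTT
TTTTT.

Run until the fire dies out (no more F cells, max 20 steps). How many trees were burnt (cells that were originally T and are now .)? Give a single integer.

Answer: 3

Derivation:
Step 1: +2 fires, +1 burnt (F count now 2)
Step 2: +1 fires, +2 burnt (F count now 1)
Step 3: +0 fires, +1 burnt (F count now 0)
Fire out after step 3
Initially T: 27, now '.': 12
Total burnt (originally-T cells now '.'): 3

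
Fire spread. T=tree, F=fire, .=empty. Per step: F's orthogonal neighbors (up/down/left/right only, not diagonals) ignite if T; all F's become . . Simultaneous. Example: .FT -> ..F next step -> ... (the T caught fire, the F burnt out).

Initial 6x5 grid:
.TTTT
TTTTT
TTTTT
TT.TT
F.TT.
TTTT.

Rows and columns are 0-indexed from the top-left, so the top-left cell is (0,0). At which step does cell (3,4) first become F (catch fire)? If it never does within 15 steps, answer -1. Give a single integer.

Step 1: cell (3,4)='T' (+2 fires, +1 burnt)
Step 2: cell (3,4)='T' (+3 fires, +2 burnt)
Step 3: cell (3,4)='T' (+3 fires, +3 burnt)
Step 4: cell (3,4)='T' (+4 fires, +3 burnt)
Step 5: cell (3,4)='T' (+4 fires, +4 burnt)
Step 6: cell (3,4)='T' (+4 fires, +4 burnt)
Step 7: cell (3,4)='F' (+3 fires, +4 burnt)
  -> target ignites at step 7
Step 8: cell (3,4)='.' (+1 fires, +3 burnt)
Step 9: cell (3,4)='.' (+0 fires, +1 burnt)
  fire out at step 9

7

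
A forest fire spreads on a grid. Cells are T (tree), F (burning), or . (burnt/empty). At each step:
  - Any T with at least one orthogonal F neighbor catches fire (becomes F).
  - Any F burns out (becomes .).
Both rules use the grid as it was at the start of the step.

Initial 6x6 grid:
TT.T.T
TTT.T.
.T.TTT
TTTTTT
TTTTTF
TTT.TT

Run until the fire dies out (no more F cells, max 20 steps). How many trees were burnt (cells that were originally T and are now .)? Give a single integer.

Answer: 26

Derivation:
Step 1: +3 fires, +1 burnt (F count now 3)
Step 2: +4 fires, +3 burnt (F count now 4)
Step 3: +3 fires, +4 burnt (F count now 3)
Step 4: +5 fires, +3 burnt (F count now 5)
Step 5: +3 fires, +5 burnt (F count now 3)
Step 6: +3 fires, +3 burnt (F count now 3)
Step 7: +1 fires, +3 burnt (F count now 1)
Step 8: +3 fires, +1 burnt (F count now 3)
Step 9: +1 fires, +3 burnt (F count now 1)
Step 10: +0 fires, +1 burnt (F count now 0)
Fire out after step 10
Initially T: 28, now '.': 34
Total burnt (originally-T cells now '.'): 26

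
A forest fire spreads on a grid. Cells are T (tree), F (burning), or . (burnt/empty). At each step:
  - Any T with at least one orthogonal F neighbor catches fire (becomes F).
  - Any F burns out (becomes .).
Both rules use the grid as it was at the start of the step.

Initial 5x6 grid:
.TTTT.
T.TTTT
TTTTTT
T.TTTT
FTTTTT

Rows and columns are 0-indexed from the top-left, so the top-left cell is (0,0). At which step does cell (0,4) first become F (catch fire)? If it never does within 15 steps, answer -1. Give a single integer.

Step 1: cell (0,4)='T' (+2 fires, +1 burnt)
Step 2: cell (0,4)='T' (+2 fires, +2 burnt)
Step 3: cell (0,4)='T' (+4 fires, +2 burnt)
Step 4: cell (0,4)='T' (+3 fires, +4 burnt)
Step 5: cell (0,4)='T' (+4 fires, +3 burnt)
Step 6: cell (0,4)='T' (+4 fires, +4 burnt)
Step 7: cell (0,4)='T' (+4 fires, +4 burnt)
Step 8: cell (0,4)='F' (+2 fires, +4 burnt)
  -> target ignites at step 8
Step 9: cell (0,4)='.' (+0 fires, +2 burnt)
  fire out at step 9

8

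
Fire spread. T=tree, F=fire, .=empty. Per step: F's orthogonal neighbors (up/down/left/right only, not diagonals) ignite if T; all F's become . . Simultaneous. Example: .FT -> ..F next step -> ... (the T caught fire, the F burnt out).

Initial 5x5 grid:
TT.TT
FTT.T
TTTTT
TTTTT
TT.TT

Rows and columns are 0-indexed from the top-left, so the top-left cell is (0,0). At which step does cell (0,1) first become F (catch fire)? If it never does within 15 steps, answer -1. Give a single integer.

Step 1: cell (0,1)='T' (+3 fires, +1 burnt)
Step 2: cell (0,1)='F' (+4 fires, +3 burnt)
  -> target ignites at step 2
Step 3: cell (0,1)='.' (+3 fires, +4 burnt)
Step 4: cell (0,1)='.' (+3 fires, +3 burnt)
Step 5: cell (0,1)='.' (+2 fires, +3 burnt)
Step 6: cell (0,1)='.' (+3 fires, +2 burnt)
Step 7: cell (0,1)='.' (+2 fires, +3 burnt)
Step 8: cell (0,1)='.' (+1 fires, +2 burnt)
Step 9: cell (0,1)='.' (+0 fires, +1 burnt)
  fire out at step 9

2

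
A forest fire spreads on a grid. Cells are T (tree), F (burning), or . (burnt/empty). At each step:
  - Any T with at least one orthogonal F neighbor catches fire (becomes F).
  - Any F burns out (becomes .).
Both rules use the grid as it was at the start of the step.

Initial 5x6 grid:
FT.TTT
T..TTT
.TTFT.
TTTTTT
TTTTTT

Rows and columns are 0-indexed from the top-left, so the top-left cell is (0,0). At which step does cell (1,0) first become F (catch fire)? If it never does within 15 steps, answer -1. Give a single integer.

Step 1: cell (1,0)='F' (+6 fires, +2 burnt)
  -> target ignites at step 1
Step 2: cell (1,0)='.' (+6 fires, +6 burnt)
Step 3: cell (1,0)='.' (+6 fires, +6 burnt)
Step 4: cell (1,0)='.' (+4 fires, +6 burnt)
Step 5: cell (1,0)='.' (+1 fires, +4 burnt)
Step 6: cell (1,0)='.' (+0 fires, +1 burnt)
  fire out at step 6

1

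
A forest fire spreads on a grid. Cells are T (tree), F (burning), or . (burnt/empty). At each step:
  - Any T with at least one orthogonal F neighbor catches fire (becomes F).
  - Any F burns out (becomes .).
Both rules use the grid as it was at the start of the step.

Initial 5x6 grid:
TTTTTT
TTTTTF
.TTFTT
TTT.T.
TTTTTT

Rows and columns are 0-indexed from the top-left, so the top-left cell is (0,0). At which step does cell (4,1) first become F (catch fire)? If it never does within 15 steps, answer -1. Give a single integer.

Step 1: cell (4,1)='T' (+6 fires, +2 burnt)
Step 2: cell (4,1)='T' (+6 fires, +6 burnt)
Step 3: cell (4,1)='T' (+5 fires, +6 burnt)
Step 4: cell (4,1)='F' (+6 fires, +5 burnt)
  -> target ignites at step 4
Step 5: cell (4,1)='.' (+2 fires, +6 burnt)
Step 6: cell (4,1)='.' (+0 fires, +2 burnt)
  fire out at step 6

4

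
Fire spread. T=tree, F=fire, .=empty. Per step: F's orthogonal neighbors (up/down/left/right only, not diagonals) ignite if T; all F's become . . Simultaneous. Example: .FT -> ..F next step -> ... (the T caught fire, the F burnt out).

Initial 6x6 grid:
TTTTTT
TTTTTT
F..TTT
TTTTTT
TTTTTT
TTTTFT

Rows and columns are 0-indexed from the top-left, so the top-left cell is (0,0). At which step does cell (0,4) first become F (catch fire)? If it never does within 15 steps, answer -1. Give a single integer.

Step 1: cell (0,4)='T' (+5 fires, +2 burnt)
Step 2: cell (0,4)='T' (+8 fires, +5 burnt)
Step 3: cell (0,4)='T' (+10 fires, +8 burnt)
Step 4: cell (0,4)='T' (+5 fires, +10 burnt)
Step 5: cell (0,4)='F' (+3 fires, +5 burnt)
  -> target ignites at step 5
Step 6: cell (0,4)='.' (+1 fires, +3 burnt)
Step 7: cell (0,4)='.' (+0 fires, +1 burnt)
  fire out at step 7

5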